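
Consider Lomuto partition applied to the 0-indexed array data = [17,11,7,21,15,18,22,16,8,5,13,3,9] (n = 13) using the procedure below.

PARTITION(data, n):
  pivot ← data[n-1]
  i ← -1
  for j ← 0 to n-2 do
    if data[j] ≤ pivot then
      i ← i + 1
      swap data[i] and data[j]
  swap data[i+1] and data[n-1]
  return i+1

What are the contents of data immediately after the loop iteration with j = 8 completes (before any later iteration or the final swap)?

pivot = data[12] = 9; i = -1
j=0: data[0]=17 > 9 → no swap
j=1: data[1]=11 > 9 → no swap
j=2: data[2]=7 ≤ 9 → i=0, swap data[0],data[2] → [7,11,17,21,15,18,22,16,8,5,13,3,9]
j=3: data[3]=21 > 9 → no swap
j=4: data[4]=15 > 9 → no swap
j=5: data[5]=18 > 9 → no swap
j=6: data[6]=22 > 9 → no swap
j=7: data[7]=16 > 9 → no swap
j=8: data[8]=8 ≤ 9 → i=1, swap data[1],data[8] → [7,8,17,21,15,18,22,16,11,5,13,3,9]
(after j=8) data = [7,8,17,21,15,18,22,16,11,5,13,3,9]

[7,8,17,21,15,18,22,16,11,5,13,3,9]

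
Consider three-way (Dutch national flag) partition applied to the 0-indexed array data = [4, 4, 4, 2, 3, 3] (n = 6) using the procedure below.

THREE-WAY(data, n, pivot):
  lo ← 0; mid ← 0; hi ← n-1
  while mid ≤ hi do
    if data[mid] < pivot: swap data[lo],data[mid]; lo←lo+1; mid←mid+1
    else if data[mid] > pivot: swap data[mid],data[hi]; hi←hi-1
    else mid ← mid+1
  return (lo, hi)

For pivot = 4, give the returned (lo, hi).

lo=0 mid=0 hi=5
4=4: mid=1
4=4: mid=2
4=4: mid=3
2<4: swap(0,3), lo=1 mid=4 ⇒ [2, 4, 4, 4, 3, 3]
3<4: swap(1,4), lo=2 mid=5 ⇒ [2, 3, 4, 4, 4, 3]
3<4: swap(2,5), lo=3 mid=6 ⇒ [2, 3, 3, 4, 4, 4]
done. lo=3 hi=5; data=[2, 3, 3, 4, 4, 4]

(3, 5)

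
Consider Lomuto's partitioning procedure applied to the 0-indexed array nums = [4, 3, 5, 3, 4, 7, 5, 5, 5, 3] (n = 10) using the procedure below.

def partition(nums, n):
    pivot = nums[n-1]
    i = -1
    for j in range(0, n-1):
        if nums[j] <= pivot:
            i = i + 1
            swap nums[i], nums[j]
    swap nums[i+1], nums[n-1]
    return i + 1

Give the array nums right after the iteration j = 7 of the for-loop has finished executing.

pivot=3, i=-1
j=0: 4>3, skip
j=1: 3≤3, i=0, swap(0,1) ⇒ [3, 4, 5, 3, 4, 7, 5, 5, 5, 3]
j=2: 5>3, skip
j=3: 3≤3, i=1, swap(1,3) ⇒ [3, 3, 5, 4, 4, 7, 5, 5, 5, 3]
j=4: 4>3, skip
j=5: 7>3, skip
j=6: 5>3, skip
j=7: 5>3, skip
(after j=7) nums = [3, 3, 5, 4, 4, 7, 5, 5, 5, 3]

[3, 3, 5, 4, 4, 7, 5, 5, 5, 3]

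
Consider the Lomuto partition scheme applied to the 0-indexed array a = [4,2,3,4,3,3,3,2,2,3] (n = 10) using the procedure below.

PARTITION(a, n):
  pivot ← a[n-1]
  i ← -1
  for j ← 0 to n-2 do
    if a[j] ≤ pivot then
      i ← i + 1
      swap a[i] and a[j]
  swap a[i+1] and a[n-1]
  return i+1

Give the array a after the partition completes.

pivot = a[9] = 3; i = -1
j=0: a[0]=4 > 3 → no swap
j=1: a[1]=2 ≤ 3 → i=0, swap a[0],a[1] → [2,4,3,4,3,3,3,2,2,3]
j=2: a[2]=3 ≤ 3 → i=1, swap a[1],a[2] → [2,3,4,4,3,3,3,2,2,3]
j=3: a[3]=4 > 3 → no swap
j=4: a[4]=3 ≤ 3 → i=2, swap a[2],a[4] → [2,3,3,4,4,3,3,2,2,3]
j=5: a[5]=3 ≤ 3 → i=3, swap a[3],a[5] → [2,3,3,3,4,4,3,2,2,3]
j=6: a[6]=3 ≤ 3 → i=4, swap a[4],a[6] → [2,3,3,3,3,4,4,2,2,3]
j=7: a[7]=2 ≤ 3 → i=5, swap a[5],a[7] → [2,3,3,3,3,2,4,4,2,3]
j=8: a[8]=2 ≤ 3 → i=6, swap a[6],a[8] → [2,3,3,3,3,2,2,4,4,3]
final swap a[7],a[9] → [2,3,3,3,3,2,2,3,4,4]; return 7

[2,3,3,3,3,2,2,3,4,4]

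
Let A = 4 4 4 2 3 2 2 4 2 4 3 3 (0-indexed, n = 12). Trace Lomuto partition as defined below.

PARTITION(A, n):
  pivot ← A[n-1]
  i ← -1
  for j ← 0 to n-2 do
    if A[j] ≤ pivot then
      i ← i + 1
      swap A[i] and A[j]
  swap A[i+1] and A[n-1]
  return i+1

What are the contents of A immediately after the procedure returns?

pivot=3, i=-1
j=0: 4>3, skip
j=1: 4>3, skip
j=2: 4>3, skip
j=3: 2≤3, i=0, swap(0,3) ⇒ 2 4 4 4 3 2 2 4 2 4 3 3
j=4: 3≤3, i=1, swap(1,4) ⇒ 2 3 4 4 4 2 2 4 2 4 3 3
j=5: 2≤3, i=2, swap(2,5) ⇒ 2 3 2 4 4 4 2 4 2 4 3 3
j=6: 2≤3, i=3, swap(3,6) ⇒ 2 3 2 2 4 4 4 4 2 4 3 3
j=7: 4>3, skip
j=8: 2≤3, i=4, swap(4,8) ⇒ 2 3 2 2 2 4 4 4 4 4 3 3
j=9: 4>3, skip
j=10: 3≤3, i=5, swap(5,10) ⇒ 2 3 2 2 2 3 4 4 4 4 4 3
swap(6,11) ⇒ 2 3 2 2 2 3 3 4 4 4 4 4; return 6

2 3 2 2 2 3 3 4 4 4 4 4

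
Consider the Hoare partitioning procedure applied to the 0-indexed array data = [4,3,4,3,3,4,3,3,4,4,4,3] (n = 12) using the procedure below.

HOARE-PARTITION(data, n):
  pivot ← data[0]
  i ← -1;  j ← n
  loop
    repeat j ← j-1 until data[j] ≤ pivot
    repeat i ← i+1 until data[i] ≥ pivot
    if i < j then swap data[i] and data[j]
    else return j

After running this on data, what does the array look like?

pivot=4
j stops at 11 (3), i stops at 0 (4); swap ⇒ [3,3,4,3,3,4,3,3,4,4,4,4]
j stops at 10 (4), i stops at 2 (4); swap ⇒ [3,3,4,3,3,4,3,3,4,4,4,4]
j stops at 9 (4), i stops at 5 (4); swap ⇒ [3,3,4,3,3,4,3,3,4,4,4,4]
j stops at 8, i stops at 8; i≥j ⇒ return 8. data=[3,3,4,3,3,4,3,3,4,4,4,4]

[3,3,4,3,3,4,3,3,4,4,4,4]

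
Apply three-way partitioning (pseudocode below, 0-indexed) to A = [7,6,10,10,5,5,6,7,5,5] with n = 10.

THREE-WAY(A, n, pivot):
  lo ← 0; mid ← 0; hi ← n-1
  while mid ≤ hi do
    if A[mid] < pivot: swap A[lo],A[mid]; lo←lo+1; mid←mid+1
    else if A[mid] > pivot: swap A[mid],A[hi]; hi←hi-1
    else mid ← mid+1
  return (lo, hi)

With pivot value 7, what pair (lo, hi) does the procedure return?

(6, 7)

pivot = 7; lo=0, mid=0, hi=9
A[mid]=7=7: mid=1
A[mid]=6<7: swap A[0],A[1]; lo=1,mid=2 → [6,7,10,10,5,5,6,7,5,5]
A[mid]=10>7: swap A[2],A[9]; hi=8 → [6,7,5,10,5,5,6,7,5,10]
A[mid]=5<7: swap A[1],A[2]; lo=2,mid=3 → [6,5,7,10,5,5,6,7,5,10]
A[mid]=10>7: swap A[3],A[8]; hi=7 → [6,5,7,5,5,5,6,7,10,10]
A[mid]=5<7: swap A[2],A[3]; lo=3,mid=4 → [6,5,5,7,5,5,6,7,10,10]
A[mid]=5<7: swap A[3],A[4]; lo=4,mid=5 → [6,5,5,5,7,5,6,7,10,10]
A[mid]=5<7: swap A[4],A[5]; lo=5,mid=6 → [6,5,5,5,5,7,6,7,10,10]
A[mid]=6<7: swap A[5],A[6]; lo=6,mid=7 → [6,5,5,5,5,6,7,7,10,10]
A[mid]=7=7: mid=8
end: lo=6, hi=7; A = [6,5,5,5,5,6,7,7,10,10]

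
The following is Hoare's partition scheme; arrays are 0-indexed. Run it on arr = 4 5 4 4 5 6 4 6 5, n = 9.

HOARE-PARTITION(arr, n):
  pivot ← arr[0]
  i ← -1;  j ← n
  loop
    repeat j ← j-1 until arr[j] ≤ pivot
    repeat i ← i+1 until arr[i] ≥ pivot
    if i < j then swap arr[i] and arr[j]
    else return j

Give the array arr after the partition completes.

pivot = arr[0] = 4; i = -1, j = 9
j→6 (arr[6]=4≤4), i→0 (arr[0]=4≥4); i<j, swap → 4 5 4 4 5 6 4 6 5
j→3 (arr[3]=4≤4), i→1 (arr[1]=5≥4); i<j, swap → 4 4 4 5 5 6 4 6 5
j→2, i→2; i≥j, return j=2. arr = 4 4 4 5 5 6 4 6 5

4 4 4 5 5 6 4 6 5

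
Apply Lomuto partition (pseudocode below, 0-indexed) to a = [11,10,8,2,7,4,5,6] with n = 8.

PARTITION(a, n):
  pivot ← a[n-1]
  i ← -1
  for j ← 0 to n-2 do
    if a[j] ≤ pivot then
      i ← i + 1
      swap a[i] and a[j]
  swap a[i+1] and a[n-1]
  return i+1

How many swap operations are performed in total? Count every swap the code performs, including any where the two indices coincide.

pivot = a[7] = 6; i = -1
j=0: a[0]=11 > 6 → no swap
j=1: a[1]=10 > 6 → no swap
j=2: a[2]=8 > 6 → no swap
j=3: a[3]=2 ≤ 6 → i=0, swap a[0],a[3] → [2,10,8,11,7,4,5,6]
j=4: a[4]=7 > 6 → no swap
j=5: a[5]=4 ≤ 6 → i=1, swap a[1],a[5] → [2,4,8,11,7,10,5,6]
j=6: a[6]=5 ≤ 6 → i=2, swap a[2],a[6] → [2,4,5,11,7,10,8,6]
final swap a[3],a[7] → [2,4,5,6,7,10,8,11]; return 3

4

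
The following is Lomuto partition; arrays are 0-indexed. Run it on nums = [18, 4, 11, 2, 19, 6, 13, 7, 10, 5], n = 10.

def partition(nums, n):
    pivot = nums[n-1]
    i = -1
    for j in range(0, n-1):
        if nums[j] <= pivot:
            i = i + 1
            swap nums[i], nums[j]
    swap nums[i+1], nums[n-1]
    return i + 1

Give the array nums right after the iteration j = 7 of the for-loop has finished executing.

pivot = nums[9] = 5; i = -1
j=0: nums[0]=18 > 5 → no swap
j=1: nums[1]=4 ≤ 5 → i=0, swap nums[0],nums[1] → [4, 18, 11, 2, 19, 6, 13, 7, 10, 5]
j=2: nums[2]=11 > 5 → no swap
j=3: nums[3]=2 ≤ 5 → i=1, swap nums[1],nums[3] → [4, 2, 11, 18, 19, 6, 13, 7, 10, 5]
j=4: nums[4]=19 > 5 → no swap
j=5: nums[5]=6 > 5 → no swap
j=6: nums[6]=13 > 5 → no swap
j=7: nums[7]=7 > 5 → no swap
(after j=7) nums = [4, 2, 11, 18, 19, 6, 13, 7, 10, 5]

[4, 2, 11, 18, 19, 6, 13, 7, 10, 5]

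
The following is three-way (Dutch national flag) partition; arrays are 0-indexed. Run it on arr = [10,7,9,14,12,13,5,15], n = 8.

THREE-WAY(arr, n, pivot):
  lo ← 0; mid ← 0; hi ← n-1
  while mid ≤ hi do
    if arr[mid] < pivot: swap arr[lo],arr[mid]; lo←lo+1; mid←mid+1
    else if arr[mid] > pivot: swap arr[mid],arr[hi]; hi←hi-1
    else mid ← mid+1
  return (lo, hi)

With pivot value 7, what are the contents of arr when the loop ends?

[5,7,14,12,13,9,15,10]

pivot = 7; lo=0, mid=0, hi=7
arr[mid]=10>7: swap arr[0],arr[7]; hi=6 → [15,7,9,14,12,13,5,10]
arr[mid]=15>7: swap arr[0],arr[6]; hi=5 → [5,7,9,14,12,13,15,10]
arr[mid]=5<7: swap arr[0],arr[0]; lo=1,mid=1 → [5,7,9,14,12,13,15,10]
arr[mid]=7=7: mid=2
arr[mid]=9>7: swap arr[2],arr[5]; hi=4 → [5,7,13,14,12,9,15,10]
arr[mid]=13>7: swap arr[2],arr[4]; hi=3 → [5,7,12,14,13,9,15,10]
arr[mid]=12>7: swap arr[2],arr[3]; hi=2 → [5,7,14,12,13,9,15,10]
arr[mid]=14>7: swap arr[2],arr[2]; hi=1 → [5,7,14,12,13,9,15,10]
end: lo=1, hi=1; arr = [5,7,14,12,13,9,15,10]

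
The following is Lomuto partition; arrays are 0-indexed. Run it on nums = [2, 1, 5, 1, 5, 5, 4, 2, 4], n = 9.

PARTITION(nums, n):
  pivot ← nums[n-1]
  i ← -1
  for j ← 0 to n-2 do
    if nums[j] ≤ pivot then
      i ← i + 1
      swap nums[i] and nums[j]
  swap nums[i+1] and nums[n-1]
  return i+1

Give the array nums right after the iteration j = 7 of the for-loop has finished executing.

pivot=4, i=-1
j=0: 2≤4, i=0, swap(0,0) ⇒ [2, 1, 5, 1, 5, 5, 4, 2, 4]
j=1: 1≤4, i=1, swap(1,1) ⇒ [2, 1, 5, 1, 5, 5, 4, 2, 4]
j=2: 5>4, skip
j=3: 1≤4, i=2, swap(2,3) ⇒ [2, 1, 1, 5, 5, 5, 4, 2, 4]
j=4: 5>4, skip
j=5: 5>4, skip
j=6: 4≤4, i=3, swap(3,6) ⇒ [2, 1, 1, 4, 5, 5, 5, 2, 4]
j=7: 2≤4, i=4, swap(4,7) ⇒ [2, 1, 1, 4, 2, 5, 5, 5, 4]
(after j=7) nums = [2, 1, 1, 4, 2, 5, 5, 5, 4]

[2, 1, 1, 4, 2, 5, 5, 5, 4]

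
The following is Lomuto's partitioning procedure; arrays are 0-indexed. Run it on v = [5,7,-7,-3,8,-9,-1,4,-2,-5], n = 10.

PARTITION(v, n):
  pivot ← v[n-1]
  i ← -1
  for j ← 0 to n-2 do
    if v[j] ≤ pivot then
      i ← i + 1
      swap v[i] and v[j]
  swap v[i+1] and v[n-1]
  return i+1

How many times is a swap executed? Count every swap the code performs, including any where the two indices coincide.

3

pivot=-5, i=-1
j=0: 5>-5, skip
j=1: 7>-5, skip
j=2: -7≤-5, i=0, swap(0,2) ⇒ [-7,7,5,-3,8,-9,-1,4,-2,-5]
j=3: -3>-5, skip
j=4: 8>-5, skip
j=5: -9≤-5, i=1, swap(1,5) ⇒ [-7,-9,5,-3,8,7,-1,4,-2,-5]
j=6: -1>-5, skip
j=7: 4>-5, skip
j=8: -2>-5, skip
swap(2,9) ⇒ [-7,-9,-5,-3,8,7,-1,4,-2,5]; return 2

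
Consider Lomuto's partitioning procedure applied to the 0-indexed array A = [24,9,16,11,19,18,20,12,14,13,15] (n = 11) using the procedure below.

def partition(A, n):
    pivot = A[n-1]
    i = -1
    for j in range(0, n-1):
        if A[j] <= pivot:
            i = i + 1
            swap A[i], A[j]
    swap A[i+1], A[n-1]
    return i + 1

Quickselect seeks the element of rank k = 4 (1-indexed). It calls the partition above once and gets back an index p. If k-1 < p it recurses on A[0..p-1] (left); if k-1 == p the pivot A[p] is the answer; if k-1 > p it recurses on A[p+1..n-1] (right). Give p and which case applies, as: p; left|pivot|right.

5; left

pivot=15, i=-1
j=0: 24>15, skip
j=1: 9≤15, i=0, swap(0,1) ⇒ [9,24,16,11,19,18,20,12,14,13,15]
j=2: 16>15, skip
j=3: 11≤15, i=1, swap(1,3) ⇒ [9,11,16,24,19,18,20,12,14,13,15]
j=4: 19>15, skip
j=5: 18>15, skip
j=6: 20>15, skip
j=7: 12≤15, i=2, swap(2,7) ⇒ [9,11,12,24,19,18,20,16,14,13,15]
j=8: 14≤15, i=3, swap(3,8) ⇒ [9,11,12,14,19,18,20,16,24,13,15]
j=9: 13≤15, i=4, swap(4,9) ⇒ [9,11,12,14,13,18,20,16,24,19,15]
swap(5,10) ⇒ [9,11,12,14,13,15,20,16,24,19,18]; return 5
p = 5; k-1 = 3 < 5 ⇒ left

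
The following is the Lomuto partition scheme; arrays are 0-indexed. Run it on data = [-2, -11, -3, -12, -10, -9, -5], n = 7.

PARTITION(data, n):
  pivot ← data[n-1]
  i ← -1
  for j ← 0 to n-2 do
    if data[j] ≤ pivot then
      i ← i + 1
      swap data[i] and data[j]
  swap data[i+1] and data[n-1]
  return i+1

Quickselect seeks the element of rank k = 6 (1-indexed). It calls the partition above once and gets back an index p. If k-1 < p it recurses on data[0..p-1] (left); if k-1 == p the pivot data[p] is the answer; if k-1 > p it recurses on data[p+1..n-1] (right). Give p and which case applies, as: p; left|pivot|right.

pivot = data[6] = -5; i = -1
j=0: data[0]=-2 > -5 → no swap
j=1: data[1]=-11 ≤ -5 → i=0, swap data[0],data[1] → [-11, -2, -3, -12, -10, -9, -5]
j=2: data[2]=-3 > -5 → no swap
j=3: data[3]=-12 ≤ -5 → i=1, swap data[1],data[3] → [-11, -12, -3, -2, -10, -9, -5]
j=4: data[4]=-10 ≤ -5 → i=2, swap data[2],data[4] → [-11, -12, -10, -2, -3, -9, -5]
j=5: data[5]=-9 ≤ -5 → i=3, swap data[3],data[5] → [-11, -12, -10, -9, -3, -2, -5]
final swap data[4],data[6] → [-11, -12, -10, -9, -5, -2, -3]; return 4
p = 4; k-1 = 5 > 4 ⇒ right

4; right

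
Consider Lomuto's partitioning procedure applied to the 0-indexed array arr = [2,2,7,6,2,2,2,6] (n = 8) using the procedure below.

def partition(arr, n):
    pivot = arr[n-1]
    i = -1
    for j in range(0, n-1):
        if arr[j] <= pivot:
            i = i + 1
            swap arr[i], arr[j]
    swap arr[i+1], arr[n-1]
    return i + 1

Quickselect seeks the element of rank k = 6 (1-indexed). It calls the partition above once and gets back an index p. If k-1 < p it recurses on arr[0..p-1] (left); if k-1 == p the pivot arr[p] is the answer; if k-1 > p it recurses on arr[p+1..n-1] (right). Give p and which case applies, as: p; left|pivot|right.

6; left

pivot = arr[7] = 6; i = -1
j=0: arr[0]=2 ≤ 6 → i=0, swap arr[0],arr[0] (no change) → [2,2,7,6,2,2,2,6]
j=1: arr[1]=2 ≤ 6 → i=1, swap arr[1],arr[1] (no change) → [2,2,7,6,2,2,2,6]
j=2: arr[2]=7 > 6 → no swap
j=3: arr[3]=6 ≤ 6 → i=2, swap arr[2],arr[3] → [2,2,6,7,2,2,2,6]
j=4: arr[4]=2 ≤ 6 → i=3, swap arr[3],arr[4] → [2,2,6,2,7,2,2,6]
j=5: arr[5]=2 ≤ 6 → i=4, swap arr[4],arr[5] → [2,2,6,2,2,7,2,6]
j=6: arr[6]=2 ≤ 6 → i=5, swap arr[5],arr[6] → [2,2,6,2,2,2,7,6]
final swap arr[6],arr[7] → [2,2,6,2,2,2,6,7]; return 6
p = 6; k-1 = 5 < 6 ⇒ left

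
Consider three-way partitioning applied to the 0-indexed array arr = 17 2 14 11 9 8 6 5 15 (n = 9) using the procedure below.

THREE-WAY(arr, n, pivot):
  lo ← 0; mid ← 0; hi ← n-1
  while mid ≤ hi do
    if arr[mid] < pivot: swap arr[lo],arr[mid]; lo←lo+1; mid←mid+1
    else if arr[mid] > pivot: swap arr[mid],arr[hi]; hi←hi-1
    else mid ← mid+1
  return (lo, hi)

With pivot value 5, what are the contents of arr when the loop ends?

pivot = 5; lo=0, mid=0, hi=8
arr[mid]=17>5: swap arr[0],arr[8]; hi=7 → 15 2 14 11 9 8 6 5 17
arr[mid]=15>5: swap arr[0],arr[7]; hi=6 → 5 2 14 11 9 8 6 15 17
arr[mid]=5=5: mid=1
arr[mid]=2<5: swap arr[0],arr[1]; lo=1,mid=2 → 2 5 14 11 9 8 6 15 17
arr[mid]=14>5: swap arr[2],arr[6]; hi=5 → 2 5 6 11 9 8 14 15 17
arr[mid]=6>5: swap arr[2],arr[5]; hi=4 → 2 5 8 11 9 6 14 15 17
arr[mid]=8>5: swap arr[2],arr[4]; hi=3 → 2 5 9 11 8 6 14 15 17
arr[mid]=9>5: swap arr[2],arr[3]; hi=2 → 2 5 11 9 8 6 14 15 17
arr[mid]=11>5: swap arr[2],arr[2]; hi=1 → 2 5 11 9 8 6 14 15 17
end: lo=1, hi=1; arr = 2 5 11 9 8 6 14 15 17

2 5 11 9 8 6 14 15 17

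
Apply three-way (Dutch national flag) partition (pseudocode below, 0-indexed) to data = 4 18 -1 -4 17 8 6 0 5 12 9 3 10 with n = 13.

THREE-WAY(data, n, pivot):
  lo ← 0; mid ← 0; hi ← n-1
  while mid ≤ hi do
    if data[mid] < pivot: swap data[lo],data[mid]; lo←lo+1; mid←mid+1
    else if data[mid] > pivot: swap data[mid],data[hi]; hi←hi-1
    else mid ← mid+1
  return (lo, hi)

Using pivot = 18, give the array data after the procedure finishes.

4 -1 -4 17 8 6 0 5 12 9 3 10 18

pivot = 18; lo=0, mid=0, hi=12
data[mid]=4<18: swap data[0],data[0]; lo=1,mid=1 → 4 18 -1 -4 17 8 6 0 5 12 9 3 10
data[mid]=18=18: mid=2
data[mid]=-1<18: swap data[1],data[2]; lo=2,mid=3 → 4 -1 18 -4 17 8 6 0 5 12 9 3 10
data[mid]=-4<18: swap data[2],data[3]; lo=3,mid=4 → 4 -1 -4 18 17 8 6 0 5 12 9 3 10
data[mid]=17<18: swap data[3],data[4]; lo=4,mid=5 → 4 -1 -4 17 18 8 6 0 5 12 9 3 10
data[mid]=8<18: swap data[4],data[5]; lo=5,mid=6 → 4 -1 -4 17 8 18 6 0 5 12 9 3 10
data[mid]=6<18: swap data[5],data[6]; lo=6,mid=7 → 4 -1 -4 17 8 6 18 0 5 12 9 3 10
data[mid]=0<18: swap data[6],data[7]; lo=7,mid=8 → 4 -1 -4 17 8 6 0 18 5 12 9 3 10
data[mid]=5<18: swap data[7],data[8]; lo=8,mid=9 → 4 -1 -4 17 8 6 0 5 18 12 9 3 10
data[mid]=12<18: swap data[8],data[9]; lo=9,mid=10 → 4 -1 -4 17 8 6 0 5 12 18 9 3 10
data[mid]=9<18: swap data[9],data[10]; lo=10,mid=11 → 4 -1 -4 17 8 6 0 5 12 9 18 3 10
data[mid]=3<18: swap data[10],data[11]; lo=11,mid=12 → 4 -1 -4 17 8 6 0 5 12 9 3 18 10
data[mid]=10<18: swap data[11],data[12]; lo=12,mid=13 → 4 -1 -4 17 8 6 0 5 12 9 3 10 18
end: lo=12, hi=12; data = 4 -1 -4 17 8 6 0 5 12 9 3 10 18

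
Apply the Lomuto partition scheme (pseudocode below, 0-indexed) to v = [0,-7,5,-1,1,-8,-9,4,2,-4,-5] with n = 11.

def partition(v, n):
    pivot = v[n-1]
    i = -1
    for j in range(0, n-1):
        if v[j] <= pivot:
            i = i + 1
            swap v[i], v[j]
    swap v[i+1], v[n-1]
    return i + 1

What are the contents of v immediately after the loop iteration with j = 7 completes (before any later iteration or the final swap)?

[-7,-8,-9,-1,1,0,5,4,2,-4,-5]

pivot = v[10] = -5; i = -1
j=0: v[0]=0 > -5 → no swap
j=1: v[1]=-7 ≤ -5 → i=0, swap v[0],v[1] → [-7,0,5,-1,1,-8,-9,4,2,-4,-5]
j=2: v[2]=5 > -5 → no swap
j=3: v[3]=-1 > -5 → no swap
j=4: v[4]=1 > -5 → no swap
j=5: v[5]=-8 ≤ -5 → i=1, swap v[1],v[5] → [-7,-8,5,-1,1,0,-9,4,2,-4,-5]
j=6: v[6]=-9 ≤ -5 → i=2, swap v[2],v[6] → [-7,-8,-9,-1,1,0,5,4,2,-4,-5]
j=7: v[7]=4 > -5 → no swap
(after j=7) v = [-7,-8,-9,-1,1,0,5,4,2,-4,-5]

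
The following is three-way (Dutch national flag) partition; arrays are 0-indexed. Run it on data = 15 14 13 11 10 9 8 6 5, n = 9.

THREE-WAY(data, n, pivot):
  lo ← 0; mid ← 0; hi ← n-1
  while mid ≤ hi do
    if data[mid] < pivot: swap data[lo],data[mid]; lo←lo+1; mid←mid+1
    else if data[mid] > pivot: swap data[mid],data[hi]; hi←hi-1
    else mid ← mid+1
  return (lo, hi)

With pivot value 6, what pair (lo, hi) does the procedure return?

(1, 1)

pivot = 6; lo=0, mid=0, hi=8
data[mid]=15>6: swap data[0],data[8]; hi=7 → 5 14 13 11 10 9 8 6 15
data[mid]=5<6: swap data[0],data[0]; lo=1,mid=1 → 5 14 13 11 10 9 8 6 15
data[mid]=14>6: swap data[1],data[7]; hi=6 → 5 6 13 11 10 9 8 14 15
data[mid]=6=6: mid=2
data[mid]=13>6: swap data[2],data[6]; hi=5 → 5 6 8 11 10 9 13 14 15
data[mid]=8>6: swap data[2],data[5]; hi=4 → 5 6 9 11 10 8 13 14 15
data[mid]=9>6: swap data[2],data[4]; hi=3 → 5 6 10 11 9 8 13 14 15
data[mid]=10>6: swap data[2],data[3]; hi=2 → 5 6 11 10 9 8 13 14 15
data[mid]=11>6: swap data[2],data[2]; hi=1 → 5 6 11 10 9 8 13 14 15
end: lo=1, hi=1; data = 5 6 11 10 9 8 13 14 15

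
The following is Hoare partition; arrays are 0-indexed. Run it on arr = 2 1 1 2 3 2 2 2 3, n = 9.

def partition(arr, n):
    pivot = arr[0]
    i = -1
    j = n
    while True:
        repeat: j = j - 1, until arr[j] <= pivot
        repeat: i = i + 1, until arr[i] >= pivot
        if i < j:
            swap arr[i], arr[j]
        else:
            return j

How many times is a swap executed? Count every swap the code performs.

3

pivot = arr[0] = 2; i = -1, j = 9
j→7 (arr[7]=2≤2), i→0 (arr[0]=2≥2); i<j, swap → 2 1 1 2 3 2 2 2 3
j→6 (arr[6]=2≤2), i→3 (arr[3]=2≥2); i<j, swap → 2 1 1 2 3 2 2 2 3
j→5 (arr[5]=2≤2), i→4 (arr[4]=3≥2); i<j, swap → 2 1 1 2 2 3 2 2 3
j→4, i→5; i≥j, return j=4. arr = 2 1 1 2 2 3 2 2 3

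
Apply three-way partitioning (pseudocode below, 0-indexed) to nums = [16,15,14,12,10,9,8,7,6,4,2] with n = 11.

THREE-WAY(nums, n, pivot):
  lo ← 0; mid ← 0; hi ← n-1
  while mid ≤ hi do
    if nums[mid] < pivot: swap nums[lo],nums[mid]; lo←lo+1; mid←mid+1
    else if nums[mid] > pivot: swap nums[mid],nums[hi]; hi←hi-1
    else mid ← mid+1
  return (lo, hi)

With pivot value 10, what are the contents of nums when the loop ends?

lo=0 mid=0 hi=10
16>10: swap(0,10), hi=9 ⇒ [2,15,14,12,10,9,8,7,6,4,16]
2<10: swap(0,0), lo=1 mid=1 ⇒ [2,15,14,12,10,9,8,7,6,4,16]
15>10: swap(1,9), hi=8 ⇒ [2,4,14,12,10,9,8,7,6,15,16]
4<10: swap(1,1), lo=2 mid=2 ⇒ [2,4,14,12,10,9,8,7,6,15,16]
14>10: swap(2,8), hi=7 ⇒ [2,4,6,12,10,9,8,7,14,15,16]
6<10: swap(2,2), lo=3 mid=3 ⇒ [2,4,6,12,10,9,8,7,14,15,16]
12>10: swap(3,7), hi=6 ⇒ [2,4,6,7,10,9,8,12,14,15,16]
7<10: swap(3,3), lo=4 mid=4 ⇒ [2,4,6,7,10,9,8,12,14,15,16]
10=10: mid=5
9<10: swap(4,5), lo=5 mid=6 ⇒ [2,4,6,7,9,10,8,12,14,15,16]
8<10: swap(5,6), lo=6 mid=7 ⇒ [2,4,6,7,9,8,10,12,14,15,16]
done. lo=6 hi=6; nums=[2,4,6,7,9,8,10,12,14,15,16]

[2,4,6,7,9,8,10,12,14,15,16]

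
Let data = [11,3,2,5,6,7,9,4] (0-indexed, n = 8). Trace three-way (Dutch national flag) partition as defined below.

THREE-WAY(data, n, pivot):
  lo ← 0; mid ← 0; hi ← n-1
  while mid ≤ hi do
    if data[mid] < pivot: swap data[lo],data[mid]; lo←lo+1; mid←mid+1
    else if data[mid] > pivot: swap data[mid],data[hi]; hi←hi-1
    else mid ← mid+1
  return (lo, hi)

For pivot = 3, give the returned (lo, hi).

pivot = 3; lo=0, mid=0, hi=7
data[mid]=11>3: swap data[0],data[7]; hi=6 → [4,3,2,5,6,7,9,11]
data[mid]=4>3: swap data[0],data[6]; hi=5 → [9,3,2,5,6,7,4,11]
data[mid]=9>3: swap data[0],data[5]; hi=4 → [7,3,2,5,6,9,4,11]
data[mid]=7>3: swap data[0],data[4]; hi=3 → [6,3,2,5,7,9,4,11]
data[mid]=6>3: swap data[0],data[3]; hi=2 → [5,3,2,6,7,9,4,11]
data[mid]=5>3: swap data[0],data[2]; hi=1 → [2,3,5,6,7,9,4,11]
data[mid]=2<3: swap data[0],data[0]; lo=1,mid=1 → [2,3,5,6,7,9,4,11]
data[mid]=3=3: mid=2
end: lo=1, hi=1; data = [2,3,5,6,7,9,4,11]

(1, 1)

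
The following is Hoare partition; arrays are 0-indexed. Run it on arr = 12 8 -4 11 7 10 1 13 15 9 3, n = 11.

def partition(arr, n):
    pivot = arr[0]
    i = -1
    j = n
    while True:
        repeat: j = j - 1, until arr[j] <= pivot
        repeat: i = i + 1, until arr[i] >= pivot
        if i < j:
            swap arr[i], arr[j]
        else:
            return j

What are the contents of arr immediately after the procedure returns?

3 8 -4 11 7 10 1 9 15 13 12

pivot = arr[0] = 12; i = -1, j = 11
j→10 (arr[10]=3≤12), i→0 (arr[0]=12≥12); i<j, swap → 3 8 -4 11 7 10 1 13 15 9 12
j→9 (arr[9]=9≤12), i→7 (arr[7]=13≥12); i<j, swap → 3 8 -4 11 7 10 1 9 15 13 12
j→7, i→8; i≥j, return j=7. arr = 3 8 -4 11 7 10 1 9 15 13 12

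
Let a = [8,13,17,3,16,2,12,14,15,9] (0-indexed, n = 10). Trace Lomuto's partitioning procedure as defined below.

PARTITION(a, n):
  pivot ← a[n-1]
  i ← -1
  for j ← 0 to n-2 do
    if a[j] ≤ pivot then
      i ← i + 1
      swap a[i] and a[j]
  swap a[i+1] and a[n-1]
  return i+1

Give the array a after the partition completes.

pivot = a[9] = 9; i = -1
j=0: a[0]=8 ≤ 9 → i=0, swap a[0],a[0] (no change) → [8,13,17,3,16,2,12,14,15,9]
j=1: a[1]=13 > 9 → no swap
j=2: a[2]=17 > 9 → no swap
j=3: a[3]=3 ≤ 9 → i=1, swap a[1],a[3] → [8,3,17,13,16,2,12,14,15,9]
j=4: a[4]=16 > 9 → no swap
j=5: a[5]=2 ≤ 9 → i=2, swap a[2],a[5] → [8,3,2,13,16,17,12,14,15,9]
j=6: a[6]=12 > 9 → no swap
j=7: a[7]=14 > 9 → no swap
j=8: a[8]=15 > 9 → no swap
final swap a[3],a[9] → [8,3,2,9,16,17,12,14,15,13]; return 3

[8,3,2,9,16,17,12,14,15,13]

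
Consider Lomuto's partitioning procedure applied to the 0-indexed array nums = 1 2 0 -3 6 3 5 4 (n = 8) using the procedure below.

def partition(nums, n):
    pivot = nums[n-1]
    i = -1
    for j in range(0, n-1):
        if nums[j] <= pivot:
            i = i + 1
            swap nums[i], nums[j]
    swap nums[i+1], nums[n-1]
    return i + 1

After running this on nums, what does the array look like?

1 2 0 -3 3 4 5 6

pivot = nums[7] = 4; i = -1
j=0: nums[0]=1 ≤ 4 → i=0, swap nums[0],nums[0] (no change) → 1 2 0 -3 6 3 5 4
j=1: nums[1]=2 ≤ 4 → i=1, swap nums[1],nums[1] (no change) → 1 2 0 -3 6 3 5 4
j=2: nums[2]=0 ≤ 4 → i=2, swap nums[2],nums[2] (no change) → 1 2 0 -3 6 3 5 4
j=3: nums[3]=-3 ≤ 4 → i=3, swap nums[3],nums[3] (no change) → 1 2 0 -3 6 3 5 4
j=4: nums[4]=6 > 4 → no swap
j=5: nums[5]=3 ≤ 4 → i=4, swap nums[4],nums[5] → 1 2 0 -3 3 6 5 4
j=6: nums[6]=5 > 4 → no swap
final swap nums[5],nums[7] → 1 2 0 -3 3 4 5 6; return 5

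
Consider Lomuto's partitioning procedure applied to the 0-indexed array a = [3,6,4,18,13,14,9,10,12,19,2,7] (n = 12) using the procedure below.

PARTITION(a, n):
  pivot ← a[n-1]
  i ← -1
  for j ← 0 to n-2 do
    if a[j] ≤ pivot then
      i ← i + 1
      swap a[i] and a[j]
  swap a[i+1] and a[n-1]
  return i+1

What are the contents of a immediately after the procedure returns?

[3,6,4,2,7,14,9,10,12,19,18,13]

pivot = a[11] = 7; i = -1
j=0: a[0]=3 ≤ 7 → i=0, swap a[0],a[0] (no change) → [3,6,4,18,13,14,9,10,12,19,2,7]
j=1: a[1]=6 ≤ 7 → i=1, swap a[1],a[1] (no change) → [3,6,4,18,13,14,9,10,12,19,2,7]
j=2: a[2]=4 ≤ 7 → i=2, swap a[2],a[2] (no change) → [3,6,4,18,13,14,9,10,12,19,2,7]
j=3: a[3]=18 > 7 → no swap
j=4: a[4]=13 > 7 → no swap
j=5: a[5]=14 > 7 → no swap
j=6: a[6]=9 > 7 → no swap
j=7: a[7]=10 > 7 → no swap
j=8: a[8]=12 > 7 → no swap
j=9: a[9]=19 > 7 → no swap
j=10: a[10]=2 ≤ 7 → i=3, swap a[3],a[10] → [3,6,4,2,13,14,9,10,12,19,18,7]
final swap a[4],a[11] → [3,6,4,2,7,14,9,10,12,19,18,13]; return 4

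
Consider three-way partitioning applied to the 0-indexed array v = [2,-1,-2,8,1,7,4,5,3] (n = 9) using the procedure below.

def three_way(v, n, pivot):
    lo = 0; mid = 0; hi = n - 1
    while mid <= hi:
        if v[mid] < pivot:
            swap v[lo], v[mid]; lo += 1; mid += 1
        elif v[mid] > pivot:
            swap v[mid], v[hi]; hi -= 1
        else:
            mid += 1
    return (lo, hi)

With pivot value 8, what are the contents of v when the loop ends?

[2,-1,-2,1,7,4,5,3,8]

pivot = 8; lo=0, mid=0, hi=8
v[mid]=2<8: swap v[0],v[0]; lo=1,mid=1 → [2,-1,-2,8,1,7,4,5,3]
v[mid]=-1<8: swap v[1],v[1]; lo=2,mid=2 → [2,-1,-2,8,1,7,4,5,3]
v[mid]=-2<8: swap v[2],v[2]; lo=3,mid=3 → [2,-1,-2,8,1,7,4,5,3]
v[mid]=8=8: mid=4
v[mid]=1<8: swap v[3],v[4]; lo=4,mid=5 → [2,-1,-2,1,8,7,4,5,3]
v[mid]=7<8: swap v[4],v[5]; lo=5,mid=6 → [2,-1,-2,1,7,8,4,5,3]
v[mid]=4<8: swap v[5],v[6]; lo=6,mid=7 → [2,-1,-2,1,7,4,8,5,3]
v[mid]=5<8: swap v[6],v[7]; lo=7,mid=8 → [2,-1,-2,1,7,4,5,8,3]
v[mid]=3<8: swap v[7],v[8]; lo=8,mid=9 → [2,-1,-2,1,7,4,5,3,8]
end: lo=8, hi=8; v = [2,-1,-2,1,7,4,5,3,8]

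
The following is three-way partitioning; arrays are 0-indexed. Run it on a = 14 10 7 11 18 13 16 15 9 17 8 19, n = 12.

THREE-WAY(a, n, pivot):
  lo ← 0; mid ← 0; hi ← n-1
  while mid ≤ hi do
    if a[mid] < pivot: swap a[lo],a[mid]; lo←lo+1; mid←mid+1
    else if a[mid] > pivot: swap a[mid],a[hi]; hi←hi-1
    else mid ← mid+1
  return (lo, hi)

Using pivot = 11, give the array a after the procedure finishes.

lo=0 mid=0 hi=11
14>11: swap(0,11), hi=10 ⇒ 19 10 7 11 18 13 16 15 9 17 8 14
19>11: swap(0,10), hi=9 ⇒ 8 10 7 11 18 13 16 15 9 17 19 14
8<11: swap(0,0), lo=1 mid=1 ⇒ 8 10 7 11 18 13 16 15 9 17 19 14
10<11: swap(1,1), lo=2 mid=2 ⇒ 8 10 7 11 18 13 16 15 9 17 19 14
7<11: swap(2,2), lo=3 mid=3 ⇒ 8 10 7 11 18 13 16 15 9 17 19 14
11=11: mid=4
18>11: swap(4,9), hi=8 ⇒ 8 10 7 11 17 13 16 15 9 18 19 14
17>11: swap(4,8), hi=7 ⇒ 8 10 7 11 9 13 16 15 17 18 19 14
9<11: swap(3,4), lo=4 mid=5 ⇒ 8 10 7 9 11 13 16 15 17 18 19 14
13>11: swap(5,7), hi=6 ⇒ 8 10 7 9 11 15 16 13 17 18 19 14
15>11: swap(5,6), hi=5 ⇒ 8 10 7 9 11 16 15 13 17 18 19 14
16>11: swap(5,5), hi=4 ⇒ 8 10 7 9 11 16 15 13 17 18 19 14
done. lo=4 hi=4; a=8 10 7 9 11 16 15 13 17 18 19 14

8 10 7 9 11 16 15 13 17 18 19 14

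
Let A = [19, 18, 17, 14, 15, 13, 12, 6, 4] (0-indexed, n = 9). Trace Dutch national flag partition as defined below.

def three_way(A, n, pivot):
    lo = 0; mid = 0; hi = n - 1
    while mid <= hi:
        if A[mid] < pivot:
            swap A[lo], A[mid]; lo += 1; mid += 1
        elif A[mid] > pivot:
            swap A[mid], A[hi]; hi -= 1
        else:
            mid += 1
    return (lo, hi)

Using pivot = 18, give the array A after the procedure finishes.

lo=0 mid=0 hi=8
19>18: swap(0,8), hi=7 ⇒ [4, 18, 17, 14, 15, 13, 12, 6, 19]
4<18: swap(0,0), lo=1 mid=1 ⇒ [4, 18, 17, 14, 15, 13, 12, 6, 19]
18=18: mid=2
17<18: swap(1,2), lo=2 mid=3 ⇒ [4, 17, 18, 14, 15, 13, 12, 6, 19]
14<18: swap(2,3), lo=3 mid=4 ⇒ [4, 17, 14, 18, 15, 13, 12, 6, 19]
15<18: swap(3,4), lo=4 mid=5 ⇒ [4, 17, 14, 15, 18, 13, 12, 6, 19]
13<18: swap(4,5), lo=5 mid=6 ⇒ [4, 17, 14, 15, 13, 18, 12, 6, 19]
12<18: swap(5,6), lo=6 mid=7 ⇒ [4, 17, 14, 15, 13, 12, 18, 6, 19]
6<18: swap(6,7), lo=7 mid=8 ⇒ [4, 17, 14, 15, 13, 12, 6, 18, 19]
done. lo=7 hi=7; A=[4, 17, 14, 15, 13, 12, 6, 18, 19]

[4, 17, 14, 15, 13, 12, 6, 18, 19]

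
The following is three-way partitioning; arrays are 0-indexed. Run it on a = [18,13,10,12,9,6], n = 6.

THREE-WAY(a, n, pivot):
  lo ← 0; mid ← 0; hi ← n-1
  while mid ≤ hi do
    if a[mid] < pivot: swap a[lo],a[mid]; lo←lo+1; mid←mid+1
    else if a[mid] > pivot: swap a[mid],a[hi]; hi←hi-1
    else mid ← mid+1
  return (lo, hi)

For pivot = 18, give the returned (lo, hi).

pivot = 18; lo=0, mid=0, hi=5
a[mid]=18=18: mid=1
a[mid]=13<18: swap a[0],a[1]; lo=1,mid=2 → [13,18,10,12,9,6]
a[mid]=10<18: swap a[1],a[2]; lo=2,mid=3 → [13,10,18,12,9,6]
a[mid]=12<18: swap a[2],a[3]; lo=3,mid=4 → [13,10,12,18,9,6]
a[mid]=9<18: swap a[3],a[4]; lo=4,mid=5 → [13,10,12,9,18,6]
a[mid]=6<18: swap a[4],a[5]; lo=5,mid=6 → [13,10,12,9,6,18]
end: lo=5, hi=5; a = [13,10,12,9,6,18]

(5, 5)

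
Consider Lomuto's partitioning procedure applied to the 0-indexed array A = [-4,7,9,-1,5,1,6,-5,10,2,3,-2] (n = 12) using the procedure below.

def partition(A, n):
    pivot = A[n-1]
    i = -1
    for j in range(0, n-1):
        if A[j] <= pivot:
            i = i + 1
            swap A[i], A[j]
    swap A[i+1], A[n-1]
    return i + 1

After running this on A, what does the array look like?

[-4,-5,-2,-1,5,1,6,7,10,2,3,9]

pivot = A[11] = -2; i = -1
j=0: A[0]=-4 ≤ -2 → i=0, swap A[0],A[0] (no change) → [-4,7,9,-1,5,1,6,-5,10,2,3,-2]
j=1: A[1]=7 > -2 → no swap
j=2: A[2]=9 > -2 → no swap
j=3: A[3]=-1 > -2 → no swap
j=4: A[4]=5 > -2 → no swap
j=5: A[5]=1 > -2 → no swap
j=6: A[6]=6 > -2 → no swap
j=7: A[7]=-5 ≤ -2 → i=1, swap A[1],A[7] → [-4,-5,9,-1,5,1,6,7,10,2,3,-2]
j=8: A[8]=10 > -2 → no swap
j=9: A[9]=2 > -2 → no swap
j=10: A[10]=3 > -2 → no swap
final swap A[2],A[11] → [-4,-5,-2,-1,5,1,6,7,10,2,3,9]; return 2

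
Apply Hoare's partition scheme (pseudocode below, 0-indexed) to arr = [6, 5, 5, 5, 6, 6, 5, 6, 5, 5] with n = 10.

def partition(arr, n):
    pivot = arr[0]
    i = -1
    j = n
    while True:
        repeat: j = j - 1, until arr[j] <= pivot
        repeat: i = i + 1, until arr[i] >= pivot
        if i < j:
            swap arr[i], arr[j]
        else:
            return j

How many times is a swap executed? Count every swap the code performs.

pivot = arr[0] = 6; i = -1, j = 10
j→9 (arr[9]=5≤6), i→0 (arr[0]=6≥6); i<j, swap → [5, 5, 5, 5, 6, 6, 5, 6, 5, 6]
j→8 (arr[8]=5≤6), i→4 (arr[4]=6≥6); i<j, swap → [5, 5, 5, 5, 5, 6, 5, 6, 6, 6]
j→7 (arr[7]=6≤6), i→5 (arr[5]=6≥6); i<j, swap → [5, 5, 5, 5, 5, 6, 5, 6, 6, 6]
j→6, i→7; i≥j, return j=6. arr = [5, 5, 5, 5, 5, 6, 5, 6, 6, 6]

3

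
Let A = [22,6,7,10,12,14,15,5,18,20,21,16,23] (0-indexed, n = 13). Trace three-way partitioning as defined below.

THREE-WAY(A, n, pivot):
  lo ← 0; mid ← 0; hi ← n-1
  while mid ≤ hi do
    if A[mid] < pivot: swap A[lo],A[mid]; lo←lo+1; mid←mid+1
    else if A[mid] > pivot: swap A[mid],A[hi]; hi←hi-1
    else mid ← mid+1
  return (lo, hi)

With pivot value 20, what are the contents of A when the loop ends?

lo=0 mid=0 hi=12
22>20: swap(0,12), hi=11 ⇒ [23,6,7,10,12,14,15,5,18,20,21,16,22]
23>20: swap(0,11), hi=10 ⇒ [16,6,7,10,12,14,15,5,18,20,21,23,22]
16<20: swap(0,0), lo=1 mid=1 ⇒ [16,6,7,10,12,14,15,5,18,20,21,23,22]
6<20: swap(1,1), lo=2 mid=2 ⇒ [16,6,7,10,12,14,15,5,18,20,21,23,22]
7<20: swap(2,2), lo=3 mid=3 ⇒ [16,6,7,10,12,14,15,5,18,20,21,23,22]
10<20: swap(3,3), lo=4 mid=4 ⇒ [16,6,7,10,12,14,15,5,18,20,21,23,22]
12<20: swap(4,4), lo=5 mid=5 ⇒ [16,6,7,10,12,14,15,5,18,20,21,23,22]
14<20: swap(5,5), lo=6 mid=6 ⇒ [16,6,7,10,12,14,15,5,18,20,21,23,22]
15<20: swap(6,6), lo=7 mid=7 ⇒ [16,6,7,10,12,14,15,5,18,20,21,23,22]
5<20: swap(7,7), lo=8 mid=8 ⇒ [16,6,7,10,12,14,15,5,18,20,21,23,22]
18<20: swap(8,8), lo=9 mid=9 ⇒ [16,6,7,10,12,14,15,5,18,20,21,23,22]
20=20: mid=10
21>20: swap(10,10), hi=9 ⇒ [16,6,7,10,12,14,15,5,18,20,21,23,22]
done. lo=9 hi=9; A=[16,6,7,10,12,14,15,5,18,20,21,23,22]

[16,6,7,10,12,14,15,5,18,20,21,23,22]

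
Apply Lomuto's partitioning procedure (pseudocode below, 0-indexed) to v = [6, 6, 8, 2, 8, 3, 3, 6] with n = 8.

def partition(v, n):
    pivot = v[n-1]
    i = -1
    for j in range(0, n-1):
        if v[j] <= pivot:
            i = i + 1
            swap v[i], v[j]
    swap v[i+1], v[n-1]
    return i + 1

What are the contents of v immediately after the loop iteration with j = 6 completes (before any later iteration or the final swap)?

[6, 6, 2, 3, 3, 8, 8, 6]

pivot=6, i=-1
j=0: 6≤6, i=0, swap(0,0) ⇒ [6, 6, 8, 2, 8, 3, 3, 6]
j=1: 6≤6, i=1, swap(1,1) ⇒ [6, 6, 8, 2, 8, 3, 3, 6]
j=2: 8>6, skip
j=3: 2≤6, i=2, swap(2,3) ⇒ [6, 6, 2, 8, 8, 3, 3, 6]
j=4: 8>6, skip
j=5: 3≤6, i=3, swap(3,5) ⇒ [6, 6, 2, 3, 8, 8, 3, 6]
j=6: 3≤6, i=4, swap(4,6) ⇒ [6, 6, 2, 3, 3, 8, 8, 6]
(after j=6) v = [6, 6, 2, 3, 3, 8, 8, 6]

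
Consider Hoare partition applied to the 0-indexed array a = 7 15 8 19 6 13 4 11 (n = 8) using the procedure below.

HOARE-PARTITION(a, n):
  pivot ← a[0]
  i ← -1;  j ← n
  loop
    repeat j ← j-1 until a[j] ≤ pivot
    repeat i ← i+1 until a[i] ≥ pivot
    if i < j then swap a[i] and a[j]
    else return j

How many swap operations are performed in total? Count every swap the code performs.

pivot=7
j stops at 6 (4), i stops at 0 (7); swap ⇒ 4 15 8 19 6 13 7 11
j stops at 4 (6), i stops at 1 (15); swap ⇒ 4 6 8 19 15 13 7 11
j stops at 1, i stops at 2; i≥j ⇒ return 1. a=4 6 8 19 15 13 7 11

2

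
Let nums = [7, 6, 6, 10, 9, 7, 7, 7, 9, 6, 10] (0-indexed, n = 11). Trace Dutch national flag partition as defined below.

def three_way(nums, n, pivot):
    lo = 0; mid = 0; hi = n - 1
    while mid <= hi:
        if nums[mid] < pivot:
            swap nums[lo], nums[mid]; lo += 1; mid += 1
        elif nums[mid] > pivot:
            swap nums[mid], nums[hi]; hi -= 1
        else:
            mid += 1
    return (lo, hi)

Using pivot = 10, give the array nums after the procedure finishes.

[7, 6, 6, 9, 7, 7, 7, 9, 6, 10, 10]

lo=0 mid=0 hi=10
7<10: swap(0,0), lo=1 mid=1 ⇒ [7, 6, 6, 10, 9, 7, 7, 7, 9, 6, 10]
6<10: swap(1,1), lo=2 mid=2 ⇒ [7, 6, 6, 10, 9, 7, 7, 7, 9, 6, 10]
6<10: swap(2,2), lo=3 mid=3 ⇒ [7, 6, 6, 10, 9, 7, 7, 7, 9, 6, 10]
10=10: mid=4
9<10: swap(3,4), lo=4 mid=5 ⇒ [7, 6, 6, 9, 10, 7, 7, 7, 9, 6, 10]
7<10: swap(4,5), lo=5 mid=6 ⇒ [7, 6, 6, 9, 7, 10, 7, 7, 9, 6, 10]
7<10: swap(5,6), lo=6 mid=7 ⇒ [7, 6, 6, 9, 7, 7, 10, 7, 9, 6, 10]
7<10: swap(6,7), lo=7 mid=8 ⇒ [7, 6, 6, 9, 7, 7, 7, 10, 9, 6, 10]
9<10: swap(7,8), lo=8 mid=9 ⇒ [7, 6, 6, 9, 7, 7, 7, 9, 10, 6, 10]
6<10: swap(8,9), lo=9 mid=10 ⇒ [7, 6, 6, 9, 7, 7, 7, 9, 6, 10, 10]
10=10: mid=11
done. lo=9 hi=10; nums=[7, 6, 6, 9, 7, 7, 7, 9, 6, 10, 10]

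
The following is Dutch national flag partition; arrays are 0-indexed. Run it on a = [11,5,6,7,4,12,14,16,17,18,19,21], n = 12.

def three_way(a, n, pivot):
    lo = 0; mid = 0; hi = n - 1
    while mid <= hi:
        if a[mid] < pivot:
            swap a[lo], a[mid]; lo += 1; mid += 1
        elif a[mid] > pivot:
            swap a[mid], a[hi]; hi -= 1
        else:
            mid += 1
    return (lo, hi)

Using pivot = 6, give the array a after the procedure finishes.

lo=0 mid=0 hi=11
11>6: swap(0,11), hi=10 ⇒ [21,5,6,7,4,12,14,16,17,18,19,11]
21>6: swap(0,10), hi=9 ⇒ [19,5,6,7,4,12,14,16,17,18,21,11]
19>6: swap(0,9), hi=8 ⇒ [18,5,6,7,4,12,14,16,17,19,21,11]
18>6: swap(0,8), hi=7 ⇒ [17,5,6,7,4,12,14,16,18,19,21,11]
17>6: swap(0,7), hi=6 ⇒ [16,5,6,7,4,12,14,17,18,19,21,11]
16>6: swap(0,6), hi=5 ⇒ [14,5,6,7,4,12,16,17,18,19,21,11]
14>6: swap(0,5), hi=4 ⇒ [12,5,6,7,4,14,16,17,18,19,21,11]
12>6: swap(0,4), hi=3 ⇒ [4,5,6,7,12,14,16,17,18,19,21,11]
4<6: swap(0,0), lo=1 mid=1 ⇒ [4,5,6,7,12,14,16,17,18,19,21,11]
5<6: swap(1,1), lo=2 mid=2 ⇒ [4,5,6,7,12,14,16,17,18,19,21,11]
6=6: mid=3
7>6: swap(3,3), hi=2 ⇒ [4,5,6,7,12,14,16,17,18,19,21,11]
done. lo=2 hi=2; a=[4,5,6,7,12,14,16,17,18,19,21,11]

[4,5,6,7,12,14,16,17,18,19,21,11]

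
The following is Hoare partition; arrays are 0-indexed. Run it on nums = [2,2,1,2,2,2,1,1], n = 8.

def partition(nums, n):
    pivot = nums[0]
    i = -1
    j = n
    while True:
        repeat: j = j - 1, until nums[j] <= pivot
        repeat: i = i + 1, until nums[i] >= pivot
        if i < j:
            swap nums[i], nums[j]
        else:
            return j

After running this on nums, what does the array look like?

[1,1,1,2,2,2,2,2]

pivot=2
j stops at 7 (1), i stops at 0 (2); swap ⇒ [1,2,1,2,2,2,1,2]
j stops at 6 (1), i stops at 1 (2); swap ⇒ [1,1,1,2,2,2,2,2]
j stops at 5 (2), i stops at 3 (2); swap ⇒ [1,1,1,2,2,2,2,2]
j stops at 4, i stops at 4; i≥j ⇒ return 4. nums=[1,1,1,2,2,2,2,2]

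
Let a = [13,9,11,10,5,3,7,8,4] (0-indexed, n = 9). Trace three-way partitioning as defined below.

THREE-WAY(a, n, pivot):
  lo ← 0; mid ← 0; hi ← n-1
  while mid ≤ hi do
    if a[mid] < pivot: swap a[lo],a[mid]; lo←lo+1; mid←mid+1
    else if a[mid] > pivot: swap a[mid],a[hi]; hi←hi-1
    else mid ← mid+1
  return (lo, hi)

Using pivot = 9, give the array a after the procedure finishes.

pivot = 9; lo=0, mid=0, hi=8
a[mid]=13>9: swap a[0],a[8]; hi=7 → [4,9,11,10,5,3,7,8,13]
a[mid]=4<9: swap a[0],a[0]; lo=1,mid=1 → [4,9,11,10,5,3,7,8,13]
a[mid]=9=9: mid=2
a[mid]=11>9: swap a[2],a[7]; hi=6 → [4,9,8,10,5,3,7,11,13]
a[mid]=8<9: swap a[1],a[2]; lo=2,mid=3 → [4,8,9,10,5,3,7,11,13]
a[mid]=10>9: swap a[3],a[6]; hi=5 → [4,8,9,7,5,3,10,11,13]
a[mid]=7<9: swap a[2],a[3]; lo=3,mid=4 → [4,8,7,9,5,3,10,11,13]
a[mid]=5<9: swap a[3],a[4]; lo=4,mid=5 → [4,8,7,5,9,3,10,11,13]
a[mid]=3<9: swap a[4],a[5]; lo=5,mid=6 → [4,8,7,5,3,9,10,11,13]
end: lo=5, hi=5; a = [4,8,7,5,3,9,10,11,13]

[4,8,7,5,3,9,10,11,13]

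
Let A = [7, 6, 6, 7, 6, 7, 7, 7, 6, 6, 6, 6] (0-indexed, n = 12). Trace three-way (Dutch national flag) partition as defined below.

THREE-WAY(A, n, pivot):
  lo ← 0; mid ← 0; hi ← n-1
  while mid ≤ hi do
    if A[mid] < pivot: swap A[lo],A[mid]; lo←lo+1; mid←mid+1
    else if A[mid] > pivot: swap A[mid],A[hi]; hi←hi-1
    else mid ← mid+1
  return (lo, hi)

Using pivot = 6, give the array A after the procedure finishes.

lo=0 mid=0 hi=11
7>6: swap(0,11), hi=10 ⇒ [6, 6, 6, 7, 6, 7, 7, 7, 6, 6, 6, 7]
6=6: mid=1
6=6: mid=2
6=6: mid=3
7>6: swap(3,10), hi=9 ⇒ [6, 6, 6, 6, 6, 7, 7, 7, 6, 6, 7, 7]
6=6: mid=4
6=6: mid=5
7>6: swap(5,9), hi=8 ⇒ [6, 6, 6, 6, 6, 6, 7, 7, 6, 7, 7, 7]
6=6: mid=6
7>6: swap(6,8), hi=7 ⇒ [6, 6, 6, 6, 6, 6, 6, 7, 7, 7, 7, 7]
6=6: mid=7
7>6: swap(7,7), hi=6 ⇒ [6, 6, 6, 6, 6, 6, 6, 7, 7, 7, 7, 7]
done. lo=0 hi=6; A=[6, 6, 6, 6, 6, 6, 6, 7, 7, 7, 7, 7]

[6, 6, 6, 6, 6, 6, 6, 7, 7, 7, 7, 7]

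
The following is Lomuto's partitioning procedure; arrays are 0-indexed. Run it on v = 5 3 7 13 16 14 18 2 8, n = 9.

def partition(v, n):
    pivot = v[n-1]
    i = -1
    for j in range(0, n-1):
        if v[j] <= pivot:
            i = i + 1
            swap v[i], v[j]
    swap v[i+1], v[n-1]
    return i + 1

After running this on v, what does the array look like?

5 3 7 2 8 14 18 13 16

pivot = v[8] = 8; i = -1
j=0: v[0]=5 ≤ 8 → i=0, swap v[0],v[0] (no change) → 5 3 7 13 16 14 18 2 8
j=1: v[1]=3 ≤ 8 → i=1, swap v[1],v[1] (no change) → 5 3 7 13 16 14 18 2 8
j=2: v[2]=7 ≤ 8 → i=2, swap v[2],v[2] (no change) → 5 3 7 13 16 14 18 2 8
j=3: v[3]=13 > 8 → no swap
j=4: v[4]=16 > 8 → no swap
j=5: v[5]=14 > 8 → no swap
j=6: v[6]=18 > 8 → no swap
j=7: v[7]=2 ≤ 8 → i=3, swap v[3],v[7] → 5 3 7 2 16 14 18 13 8
final swap v[4],v[8] → 5 3 7 2 8 14 18 13 16; return 4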